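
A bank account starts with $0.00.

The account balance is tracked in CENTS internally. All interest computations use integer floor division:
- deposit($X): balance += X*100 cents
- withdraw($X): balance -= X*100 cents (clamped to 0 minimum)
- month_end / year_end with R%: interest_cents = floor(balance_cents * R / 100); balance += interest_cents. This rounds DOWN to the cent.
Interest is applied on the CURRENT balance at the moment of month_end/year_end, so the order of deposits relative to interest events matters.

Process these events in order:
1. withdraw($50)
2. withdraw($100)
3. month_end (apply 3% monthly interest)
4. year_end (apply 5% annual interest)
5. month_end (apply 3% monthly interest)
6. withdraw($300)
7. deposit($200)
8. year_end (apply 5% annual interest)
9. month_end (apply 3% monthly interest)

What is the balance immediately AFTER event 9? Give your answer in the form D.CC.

After 1 (withdraw($50)): balance=$0.00 total_interest=$0.00
After 2 (withdraw($100)): balance=$0.00 total_interest=$0.00
After 3 (month_end (apply 3% monthly interest)): balance=$0.00 total_interest=$0.00
After 4 (year_end (apply 5% annual interest)): balance=$0.00 total_interest=$0.00
After 5 (month_end (apply 3% monthly interest)): balance=$0.00 total_interest=$0.00
After 6 (withdraw($300)): balance=$0.00 total_interest=$0.00
After 7 (deposit($200)): balance=$200.00 total_interest=$0.00
After 8 (year_end (apply 5% annual interest)): balance=$210.00 total_interest=$10.00
After 9 (month_end (apply 3% monthly interest)): balance=$216.30 total_interest=$16.30

Answer: 216.30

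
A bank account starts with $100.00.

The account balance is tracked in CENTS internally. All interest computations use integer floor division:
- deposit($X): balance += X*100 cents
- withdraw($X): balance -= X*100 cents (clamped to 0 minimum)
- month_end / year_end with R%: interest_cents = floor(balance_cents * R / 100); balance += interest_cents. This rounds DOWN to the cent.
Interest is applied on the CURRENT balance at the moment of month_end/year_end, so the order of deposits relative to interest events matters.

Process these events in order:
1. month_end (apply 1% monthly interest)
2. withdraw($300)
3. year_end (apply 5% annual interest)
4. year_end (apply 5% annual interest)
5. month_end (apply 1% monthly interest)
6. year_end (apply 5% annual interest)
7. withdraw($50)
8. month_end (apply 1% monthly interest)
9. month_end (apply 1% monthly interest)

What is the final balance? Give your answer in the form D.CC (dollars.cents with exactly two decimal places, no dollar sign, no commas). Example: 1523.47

After 1 (month_end (apply 1% monthly interest)): balance=$101.00 total_interest=$1.00
After 2 (withdraw($300)): balance=$0.00 total_interest=$1.00
After 3 (year_end (apply 5% annual interest)): balance=$0.00 total_interest=$1.00
After 4 (year_end (apply 5% annual interest)): balance=$0.00 total_interest=$1.00
After 5 (month_end (apply 1% monthly interest)): balance=$0.00 total_interest=$1.00
After 6 (year_end (apply 5% annual interest)): balance=$0.00 total_interest=$1.00
After 7 (withdraw($50)): balance=$0.00 total_interest=$1.00
After 8 (month_end (apply 1% monthly interest)): balance=$0.00 total_interest=$1.00
After 9 (month_end (apply 1% monthly interest)): balance=$0.00 total_interest=$1.00

Answer: 0.00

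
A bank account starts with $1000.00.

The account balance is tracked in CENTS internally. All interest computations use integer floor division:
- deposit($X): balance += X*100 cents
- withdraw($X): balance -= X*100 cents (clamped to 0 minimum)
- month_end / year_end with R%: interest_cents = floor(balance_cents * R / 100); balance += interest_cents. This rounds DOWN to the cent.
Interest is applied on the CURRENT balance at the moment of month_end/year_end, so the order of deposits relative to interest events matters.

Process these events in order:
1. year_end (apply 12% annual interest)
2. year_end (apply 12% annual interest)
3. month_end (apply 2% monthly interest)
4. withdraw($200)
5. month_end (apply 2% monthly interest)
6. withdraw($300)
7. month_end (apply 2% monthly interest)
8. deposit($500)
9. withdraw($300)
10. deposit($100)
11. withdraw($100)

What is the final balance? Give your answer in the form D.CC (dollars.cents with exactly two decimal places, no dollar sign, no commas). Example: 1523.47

After 1 (year_end (apply 12% annual interest)): balance=$1120.00 total_interest=$120.00
After 2 (year_end (apply 12% annual interest)): balance=$1254.40 total_interest=$254.40
After 3 (month_end (apply 2% monthly interest)): balance=$1279.48 total_interest=$279.48
After 4 (withdraw($200)): balance=$1079.48 total_interest=$279.48
After 5 (month_end (apply 2% monthly interest)): balance=$1101.06 total_interest=$301.06
After 6 (withdraw($300)): balance=$801.06 total_interest=$301.06
After 7 (month_end (apply 2% monthly interest)): balance=$817.08 total_interest=$317.08
After 8 (deposit($500)): balance=$1317.08 total_interest=$317.08
After 9 (withdraw($300)): balance=$1017.08 total_interest=$317.08
After 10 (deposit($100)): balance=$1117.08 total_interest=$317.08
After 11 (withdraw($100)): balance=$1017.08 total_interest=$317.08

Answer: 1017.08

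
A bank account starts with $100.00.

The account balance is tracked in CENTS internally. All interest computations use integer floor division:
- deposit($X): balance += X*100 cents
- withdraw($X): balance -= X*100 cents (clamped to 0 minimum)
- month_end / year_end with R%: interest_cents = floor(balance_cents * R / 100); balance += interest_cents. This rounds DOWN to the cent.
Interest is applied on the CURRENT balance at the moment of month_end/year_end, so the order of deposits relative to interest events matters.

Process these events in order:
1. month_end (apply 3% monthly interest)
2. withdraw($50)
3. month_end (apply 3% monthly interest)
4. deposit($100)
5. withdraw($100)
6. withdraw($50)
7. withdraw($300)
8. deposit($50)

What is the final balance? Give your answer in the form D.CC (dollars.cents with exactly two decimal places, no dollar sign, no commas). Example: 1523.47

Answer: 50.00

Derivation:
After 1 (month_end (apply 3% monthly interest)): balance=$103.00 total_interest=$3.00
After 2 (withdraw($50)): balance=$53.00 total_interest=$3.00
After 3 (month_end (apply 3% monthly interest)): balance=$54.59 total_interest=$4.59
After 4 (deposit($100)): balance=$154.59 total_interest=$4.59
After 5 (withdraw($100)): balance=$54.59 total_interest=$4.59
After 6 (withdraw($50)): balance=$4.59 total_interest=$4.59
After 7 (withdraw($300)): balance=$0.00 total_interest=$4.59
After 8 (deposit($50)): balance=$50.00 total_interest=$4.59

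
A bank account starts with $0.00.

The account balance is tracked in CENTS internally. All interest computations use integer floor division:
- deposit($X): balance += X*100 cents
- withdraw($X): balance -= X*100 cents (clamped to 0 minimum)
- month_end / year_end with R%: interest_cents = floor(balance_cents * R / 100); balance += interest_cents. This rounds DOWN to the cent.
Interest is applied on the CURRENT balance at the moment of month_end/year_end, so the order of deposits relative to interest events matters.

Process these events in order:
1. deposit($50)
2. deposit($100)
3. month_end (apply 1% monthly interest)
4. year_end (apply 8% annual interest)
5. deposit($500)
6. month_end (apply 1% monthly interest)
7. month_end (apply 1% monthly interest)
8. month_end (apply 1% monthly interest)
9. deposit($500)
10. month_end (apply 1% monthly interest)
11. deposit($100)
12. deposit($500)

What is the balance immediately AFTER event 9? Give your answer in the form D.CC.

After 1 (deposit($50)): balance=$50.00 total_interest=$0.00
After 2 (deposit($100)): balance=$150.00 total_interest=$0.00
After 3 (month_end (apply 1% monthly interest)): balance=$151.50 total_interest=$1.50
After 4 (year_end (apply 8% annual interest)): balance=$163.62 total_interest=$13.62
After 5 (deposit($500)): balance=$663.62 total_interest=$13.62
After 6 (month_end (apply 1% monthly interest)): balance=$670.25 total_interest=$20.25
After 7 (month_end (apply 1% monthly interest)): balance=$676.95 total_interest=$26.95
After 8 (month_end (apply 1% monthly interest)): balance=$683.71 total_interest=$33.71
After 9 (deposit($500)): balance=$1183.71 total_interest=$33.71

Answer: 1183.71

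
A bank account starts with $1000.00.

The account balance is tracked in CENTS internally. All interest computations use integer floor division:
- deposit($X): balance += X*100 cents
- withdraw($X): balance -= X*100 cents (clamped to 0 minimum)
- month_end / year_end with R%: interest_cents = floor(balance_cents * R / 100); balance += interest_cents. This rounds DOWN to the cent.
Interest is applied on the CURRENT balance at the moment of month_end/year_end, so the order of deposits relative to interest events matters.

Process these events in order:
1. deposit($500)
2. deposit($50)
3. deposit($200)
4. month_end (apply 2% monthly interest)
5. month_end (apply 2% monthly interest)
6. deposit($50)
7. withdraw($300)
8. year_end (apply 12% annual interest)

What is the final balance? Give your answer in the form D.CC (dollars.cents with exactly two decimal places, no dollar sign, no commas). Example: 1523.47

After 1 (deposit($500)): balance=$1500.00 total_interest=$0.00
After 2 (deposit($50)): balance=$1550.00 total_interest=$0.00
After 3 (deposit($200)): balance=$1750.00 total_interest=$0.00
After 4 (month_end (apply 2% monthly interest)): balance=$1785.00 total_interest=$35.00
After 5 (month_end (apply 2% monthly interest)): balance=$1820.70 total_interest=$70.70
After 6 (deposit($50)): balance=$1870.70 total_interest=$70.70
After 7 (withdraw($300)): balance=$1570.70 total_interest=$70.70
After 8 (year_end (apply 12% annual interest)): balance=$1759.18 total_interest=$259.18

Answer: 1759.18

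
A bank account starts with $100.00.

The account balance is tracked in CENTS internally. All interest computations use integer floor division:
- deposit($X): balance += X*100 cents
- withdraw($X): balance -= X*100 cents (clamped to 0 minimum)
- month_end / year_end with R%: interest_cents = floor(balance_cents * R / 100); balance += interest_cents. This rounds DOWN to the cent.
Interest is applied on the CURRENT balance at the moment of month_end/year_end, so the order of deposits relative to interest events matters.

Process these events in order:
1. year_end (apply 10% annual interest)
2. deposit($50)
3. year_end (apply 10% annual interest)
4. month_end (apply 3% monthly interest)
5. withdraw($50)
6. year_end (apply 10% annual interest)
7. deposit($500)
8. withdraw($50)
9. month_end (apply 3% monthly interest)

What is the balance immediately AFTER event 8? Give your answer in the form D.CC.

Answer: 594.40

Derivation:
After 1 (year_end (apply 10% annual interest)): balance=$110.00 total_interest=$10.00
After 2 (deposit($50)): balance=$160.00 total_interest=$10.00
After 3 (year_end (apply 10% annual interest)): balance=$176.00 total_interest=$26.00
After 4 (month_end (apply 3% monthly interest)): balance=$181.28 total_interest=$31.28
After 5 (withdraw($50)): balance=$131.28 total_interest=$31.28
After 6 (year_end (apply 10% annual interest)): balance=$144.40 total_interest=$44.40
After 7 (deposit($500)): balance=$644.40 total_interest=$44.40
After 8 (withdraw($50)): balance=$594.40 total_interest=$44.40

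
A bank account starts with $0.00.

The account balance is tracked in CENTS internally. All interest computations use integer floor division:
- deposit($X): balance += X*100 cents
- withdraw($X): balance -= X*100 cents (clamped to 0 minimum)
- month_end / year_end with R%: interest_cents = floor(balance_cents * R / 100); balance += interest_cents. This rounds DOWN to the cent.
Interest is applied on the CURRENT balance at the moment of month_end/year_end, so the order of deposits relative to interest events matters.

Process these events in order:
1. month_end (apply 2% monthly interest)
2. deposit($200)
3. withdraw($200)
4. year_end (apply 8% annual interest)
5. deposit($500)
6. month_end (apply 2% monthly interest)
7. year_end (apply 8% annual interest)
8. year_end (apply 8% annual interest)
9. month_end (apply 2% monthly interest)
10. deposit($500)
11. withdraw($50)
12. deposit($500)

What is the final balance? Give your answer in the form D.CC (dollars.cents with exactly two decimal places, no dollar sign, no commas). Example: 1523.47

After 1 (month_end (apply 2% monthly interest)): balance=$0.00 total_interest=$0.00
After 2 (deposit($200)): balance=$200.00 total_interest=$0.00
After 3 (withdraw($200)): balance=$0.00 total_interest=$0.00
After 4 (year_end (apply 8% annual interest)): balance=$0.00 total_interest=$0.00
After 5 (deposit($500)): balance=$500.00 total_interest=$0.00
After 6 (month_end (apply 2% monthly interest)): balance=$510.00 total_interest=$10.00
After 7 (year_end (apply 8% annual interest)): balance=$550.80 total_interest=$50.80
After 8 (year_end (apply 8% annual interest)): balance=$594.86 total_interest=$94.86
After 9 (month_end (apply 2% monthly interest)): balance=$606.75 total_interest=$106.75
After 10 (deposit($500)): balance=$1106.75 total_interest=$106.75
After 11 (withdraw($50)): balance=$1056.75 total_interest=$106.75
After 12 (deposit($500)): balance=$1556.75 total_interest=$106.75

Answer: 1556.75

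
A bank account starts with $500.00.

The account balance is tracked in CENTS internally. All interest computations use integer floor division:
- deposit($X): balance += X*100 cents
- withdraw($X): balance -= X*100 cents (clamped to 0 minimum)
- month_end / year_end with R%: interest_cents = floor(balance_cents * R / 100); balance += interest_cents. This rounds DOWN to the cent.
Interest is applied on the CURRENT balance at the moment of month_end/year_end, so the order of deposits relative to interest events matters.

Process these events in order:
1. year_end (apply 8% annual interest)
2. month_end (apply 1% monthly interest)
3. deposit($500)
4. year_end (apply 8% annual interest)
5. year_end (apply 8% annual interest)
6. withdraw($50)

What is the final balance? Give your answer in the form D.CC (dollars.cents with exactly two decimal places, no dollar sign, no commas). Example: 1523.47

Answer: 1169.35

Derivation:
After 1 (year_end (apply 8% annual interest)): balance=$540.00 total_interest=$40.00
After 2 (month_end (apply 1% monthly interest)): balance=$545.40 total_interest=$45.40
After 3 (deposit($500)): balance=$1045.40 total_interest=$45.40
After 4 (year_end (apply 8% annual interest)): balance=$1129.03 total_interest=$129.03
After 5 (year_end (apply 8% annual interest)): balance=$1219.35 total_interest=$219.35
After 6 (withdraw($50)): balance=$1169.35 total_interest=$219.35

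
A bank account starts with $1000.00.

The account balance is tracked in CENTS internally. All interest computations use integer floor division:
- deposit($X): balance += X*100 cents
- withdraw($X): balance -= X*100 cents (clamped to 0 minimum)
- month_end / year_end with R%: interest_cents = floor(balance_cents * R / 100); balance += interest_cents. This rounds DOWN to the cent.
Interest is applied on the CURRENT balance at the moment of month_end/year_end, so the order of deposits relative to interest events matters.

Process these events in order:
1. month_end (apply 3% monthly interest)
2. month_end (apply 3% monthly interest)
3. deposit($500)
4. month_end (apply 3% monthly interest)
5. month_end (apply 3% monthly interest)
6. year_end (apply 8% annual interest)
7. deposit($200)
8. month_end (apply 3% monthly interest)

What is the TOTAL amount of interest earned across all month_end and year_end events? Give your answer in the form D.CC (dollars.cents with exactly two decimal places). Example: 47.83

After 1 (month_end (apply 3% monthly interest)): balance=$1030.00 total_interest=$30.00
After 2 (month_end (apply 3% monthly interest)): balance=$1060.90 total_interest=$60.90
After 3 (deposit($500)): balance=$1560.90 total_interest=$60.90
After 4 (month_end (apply 3% monthly interest)): balance=$1607.72 total_interest=$107.72
After 5 (month_end (apply 3% monthly interest)): balance=$1655.95 total_interest=$155.95
After 6 (year_end (apply 8% annual interest)): balance=$1788.42 total_interest=$288.42
After 7 (deposit($200)): balance=$1988.42 total_interest=$288.42
After 8 (month_end (apply 3% monthly interest)): balance=$2048.07 total_interest=$348.07

Answer: 348.07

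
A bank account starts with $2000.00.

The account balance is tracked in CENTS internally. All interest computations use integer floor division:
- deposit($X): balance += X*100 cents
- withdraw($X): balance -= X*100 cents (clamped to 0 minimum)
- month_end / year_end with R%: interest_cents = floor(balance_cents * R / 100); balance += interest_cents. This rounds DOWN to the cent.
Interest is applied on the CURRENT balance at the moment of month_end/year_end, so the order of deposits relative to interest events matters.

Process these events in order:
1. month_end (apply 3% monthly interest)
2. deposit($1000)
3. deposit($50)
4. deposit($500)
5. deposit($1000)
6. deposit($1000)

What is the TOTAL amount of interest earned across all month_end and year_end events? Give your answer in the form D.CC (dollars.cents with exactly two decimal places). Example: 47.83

Answer: 60.00

Derivation:
After 1 (month_end (apply 3% monthly interest)): balance=$2060.00 total_interest=$60.00
After 2 (deposit($1000)): balance=$3060.00 total_interest=$60.00
After 3 (deposit($50)): balance=$3110.00 total_interest=$60.00
After 4 (deposit($500)): balance=$3610.00 total_interest=$60.00
After 5 (deposit($1000)): balance=$4610.00 total_interest=$60.00
After 6 (deposit($1000)): balance=$5610.00 total_interest=$60.00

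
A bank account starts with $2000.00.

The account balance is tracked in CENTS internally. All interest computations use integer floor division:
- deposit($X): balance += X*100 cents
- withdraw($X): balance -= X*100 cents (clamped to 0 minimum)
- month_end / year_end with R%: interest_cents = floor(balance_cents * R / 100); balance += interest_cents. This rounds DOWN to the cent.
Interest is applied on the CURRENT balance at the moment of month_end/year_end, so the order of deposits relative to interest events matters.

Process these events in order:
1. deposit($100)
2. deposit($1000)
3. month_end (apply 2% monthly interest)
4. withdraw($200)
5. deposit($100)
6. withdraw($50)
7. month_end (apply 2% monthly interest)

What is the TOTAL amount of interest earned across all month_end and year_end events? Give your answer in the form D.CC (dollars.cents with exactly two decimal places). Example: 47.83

Answer: 122.24

Derivation:
After 1 (deposit($100)): balance=$2100.00 total_interest=$0.00
After 2 (deposit($1000)): balance=$3100.00 total_interest=$0.00
After 3 (month_end (apply 2% monthly interest)): balance=$3162.00 total_interest=$62.00
After 4 (withdraw($200)): balance=$2962.00 total_interest=$62.00
After 5 (deposit($100)): balance=$3062.00 total_interest=$62.00
After 6 (withdraw($50)): balance=$3012.00 total_interest=$62.00
After 7 (month_end (apply 2% monthly interest)): balance=$3072.24 total_interest=$122.24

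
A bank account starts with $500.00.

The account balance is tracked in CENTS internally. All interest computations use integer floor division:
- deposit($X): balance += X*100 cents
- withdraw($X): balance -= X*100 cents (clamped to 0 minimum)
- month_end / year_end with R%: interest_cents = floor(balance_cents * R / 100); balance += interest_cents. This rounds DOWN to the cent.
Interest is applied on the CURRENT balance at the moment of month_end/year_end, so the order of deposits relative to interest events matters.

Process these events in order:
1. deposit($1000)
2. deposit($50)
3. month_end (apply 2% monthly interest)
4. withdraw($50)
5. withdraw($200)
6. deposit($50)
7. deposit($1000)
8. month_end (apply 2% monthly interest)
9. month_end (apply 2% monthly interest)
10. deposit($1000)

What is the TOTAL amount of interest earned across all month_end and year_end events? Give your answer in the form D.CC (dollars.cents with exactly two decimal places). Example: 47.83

Answer: 127.19

Derivation:
After 1 (deposit($1000)): balance=$1500.00 total_interest=$0.00
After 2 (deposit($50)): balance=$1550.00 total_interest=$0.00
After 3 (month_end (apply 2% monthly interest)): balance=$1581.00 total_interest=$31.00
After 4 (withdraw($50)): balance=$1531.00 total_interest=$31.00
After 5 (withdraw($200)): balance=$1331.00 total_interest=$31.00
After 6 (deposit($50)): balance=$1381.00 total_interest=$31.00
After 7 (deposit($1000)): balance=$2381.00 total_interest=$31.00
After 8 (month_end (apply 2% monthly interest)): balance=$2428.62 total_interest=$78.62
After 9 (month_end (apply 2% monthly interest)): balance=$2477.19 total_interest=$127.19
After 10 (deposit($1000)): balance=$3477.19 total_interest=$127.19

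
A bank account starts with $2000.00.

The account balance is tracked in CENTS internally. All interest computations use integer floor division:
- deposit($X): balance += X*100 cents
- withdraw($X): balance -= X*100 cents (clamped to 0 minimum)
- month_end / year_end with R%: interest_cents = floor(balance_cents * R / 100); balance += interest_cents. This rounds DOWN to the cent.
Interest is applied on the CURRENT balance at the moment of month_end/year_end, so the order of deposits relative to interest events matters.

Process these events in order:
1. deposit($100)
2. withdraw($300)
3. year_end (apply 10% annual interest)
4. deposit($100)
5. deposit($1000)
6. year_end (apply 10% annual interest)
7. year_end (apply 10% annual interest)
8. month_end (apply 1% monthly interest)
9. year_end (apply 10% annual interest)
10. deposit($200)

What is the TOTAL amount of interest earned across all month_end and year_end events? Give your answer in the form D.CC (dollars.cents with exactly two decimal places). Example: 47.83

Answer: 1240.46

Derivation:
After 1 (deposit($100)): balance=$2100.00 total_interest=$0.00
After 2 (withdraw($300)): balance=$1800.00 total_interest=$0.00
After 3 (year_end (apply 10% annual interest)): balance=$1980.00 total_interest=$180.00
After 4 (deposit($100)): balance=$2080.00 total_interest=$180.00
After 5 (deposit($1000)): balance=$3080.00 total_interest=$180.00
After 6 (year_end (apply 10% annual interest)): balance=$3388.00 total_interest=$488.00
After 7 (year_end (apply 10% annual interest)): balance=$3726.80 total_interest=$826.80
After 8 (month_end (apply 1% monthly interest)): balance=$3764.06 total_interest=$864.06
After 9 (year_end (apply 10% annual interest)): balance=$4140.46 total_interest=$1240.46
After 10 (deposit($200)): balance=$4340.46 total_interest=$1240.46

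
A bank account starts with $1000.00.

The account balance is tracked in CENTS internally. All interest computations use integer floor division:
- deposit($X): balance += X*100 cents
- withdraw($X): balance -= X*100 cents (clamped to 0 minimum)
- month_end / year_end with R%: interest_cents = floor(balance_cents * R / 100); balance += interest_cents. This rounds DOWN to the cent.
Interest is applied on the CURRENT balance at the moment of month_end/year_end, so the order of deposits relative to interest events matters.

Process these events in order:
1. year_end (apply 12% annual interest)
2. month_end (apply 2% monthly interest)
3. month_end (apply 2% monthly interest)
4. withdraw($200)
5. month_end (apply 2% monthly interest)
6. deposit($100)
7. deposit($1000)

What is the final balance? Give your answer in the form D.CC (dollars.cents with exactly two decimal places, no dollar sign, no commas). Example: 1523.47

Answer: 2084.54

Derivation:
After 1 (year_end (apply 12% annual interest)): balance=$1120.00 total_interest=$120.00
After 2 (month_end (apply 2% monthly interest)): balance=$1142.40 total_interest=$142.40
After 3 (month_end (apply 2% monthly interest)): balance=$1165.24 total_interest=$165.24
After 4 (withdraw($200)): balance=$965.24 total_interest=$165.24
After 5 (month_end (apply 2% monthly interest)): balance=$984.54 total_interest=$184.54
After 6 (deposit($100)): balance=$1084.54 total_interest=$184.54
After 7 (deposit($1000)): balance=$2084.54 total_interest=$184.54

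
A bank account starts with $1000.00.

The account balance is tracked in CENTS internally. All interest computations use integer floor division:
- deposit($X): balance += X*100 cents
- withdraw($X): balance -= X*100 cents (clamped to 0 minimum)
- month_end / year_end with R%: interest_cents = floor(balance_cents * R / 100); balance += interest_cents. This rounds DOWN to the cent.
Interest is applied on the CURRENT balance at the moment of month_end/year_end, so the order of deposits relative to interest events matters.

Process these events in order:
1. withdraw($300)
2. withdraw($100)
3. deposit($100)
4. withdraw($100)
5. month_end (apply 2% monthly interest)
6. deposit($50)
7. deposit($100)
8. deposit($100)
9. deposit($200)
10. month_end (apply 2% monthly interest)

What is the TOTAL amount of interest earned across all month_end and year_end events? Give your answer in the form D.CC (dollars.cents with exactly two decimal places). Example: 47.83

Answer: 33.24

Derivation:
After 1 (withdraw($300)): balance=$700.00 total_interest=$0.00
After 2 (withdraw($100)): balance=$600.00 total_interest=$0.00
After 3 (deposit($100)): balance=$700.00 total_interest=$0.00
After 4 (withdraw($100)): balance=$600.00 total_interest=$0.00
After 5 (month_end (apply 2% monthly interest)): balance=$612.00 total_interest=$12.00
After 6 (deposit($50)): balance=$662.00 total_interest=$12.00
After 7 (deposit($100)): balance=$762.00 total_interest=$12.00
After 8 (deposit($100)): balance=$862.00 total_interest=$12.00
After 9 (deposit($200)): balance=$1062.00 total_interest=$12.00
After 10 (month_end (apply 2% monthly interest)): balance=$1083.24 total_interest=$33.24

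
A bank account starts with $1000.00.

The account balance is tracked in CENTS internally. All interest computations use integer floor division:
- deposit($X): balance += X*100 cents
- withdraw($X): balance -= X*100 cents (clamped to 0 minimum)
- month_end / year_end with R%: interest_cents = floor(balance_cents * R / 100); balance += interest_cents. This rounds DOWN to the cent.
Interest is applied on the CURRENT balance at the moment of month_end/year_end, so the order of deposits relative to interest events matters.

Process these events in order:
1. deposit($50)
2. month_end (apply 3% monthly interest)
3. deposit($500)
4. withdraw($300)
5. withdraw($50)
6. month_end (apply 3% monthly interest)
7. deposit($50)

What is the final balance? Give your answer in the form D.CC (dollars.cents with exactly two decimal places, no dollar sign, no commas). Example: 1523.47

Answer: 1318.44

Derivation:
After 1 (deposit($50)): balance=$1050.00 total_interest=$0.00
After 2 (month_end (apply 3% monthly interest)): balance=$1081.50 total_interest=$31.50
After 3 (deposit($500)): balance=$1581.50 total_interest=$31.50
After 4 (withdraw($300)): balance=$1281.50 total_interest=$31.50
After 5 (withdraw($50)): balance=$1231.50 total_interest=$31.50
After 6 (month_end (apply 3% monthly interest)): balance=$1268.44 total_interest=$68.44
After 7 (deposit($50)): balance=$1318.44 total_interest=$68.44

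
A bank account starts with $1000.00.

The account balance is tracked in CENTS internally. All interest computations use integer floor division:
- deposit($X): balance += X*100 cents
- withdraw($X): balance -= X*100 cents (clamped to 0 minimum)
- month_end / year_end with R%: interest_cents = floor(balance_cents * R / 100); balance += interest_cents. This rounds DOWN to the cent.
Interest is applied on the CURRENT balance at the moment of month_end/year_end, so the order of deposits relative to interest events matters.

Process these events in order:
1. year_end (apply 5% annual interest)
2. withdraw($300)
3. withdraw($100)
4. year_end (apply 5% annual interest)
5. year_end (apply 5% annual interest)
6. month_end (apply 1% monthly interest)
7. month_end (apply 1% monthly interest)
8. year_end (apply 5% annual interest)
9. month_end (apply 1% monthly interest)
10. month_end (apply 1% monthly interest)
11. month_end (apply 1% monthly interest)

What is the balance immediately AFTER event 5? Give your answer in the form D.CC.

Answer: 716.62

Derivation:
After 1 (year_end (apply 5% annual interest)): balance=$1050.00 total_interest=$50.00
After 2 (withdraw($300)): balance=$750.00 total_interest=$50.00
After 3 (withdraw($100)): balance=$650.00 total_interest=$50.00
After 4 (year_end (apply 5% annual interest)): balance=$682.50 total_interest=$82.50
After 5 (year_end (apply 5% annual interest)): balance=$716.62 total_interest=$116.62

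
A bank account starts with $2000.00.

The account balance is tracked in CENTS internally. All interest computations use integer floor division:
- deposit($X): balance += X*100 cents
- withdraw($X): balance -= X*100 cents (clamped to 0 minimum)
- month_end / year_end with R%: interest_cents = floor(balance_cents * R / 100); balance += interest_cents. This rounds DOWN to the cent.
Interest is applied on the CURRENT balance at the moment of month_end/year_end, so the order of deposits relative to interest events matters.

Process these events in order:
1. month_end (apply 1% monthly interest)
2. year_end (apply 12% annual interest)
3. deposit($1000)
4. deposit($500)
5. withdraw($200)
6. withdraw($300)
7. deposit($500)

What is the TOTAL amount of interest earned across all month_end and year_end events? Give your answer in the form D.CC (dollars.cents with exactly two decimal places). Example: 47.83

Answer: 262.40

Derivation:
After 1 (month_end (apply 1% monthly interest)): balance=$2020.00 total_interest=$20.00
After 2 (year_end (apply 12% annual interest)): balance=$2262.40 total_interest=$262.40
After 3 (deposit($1000)): balance=$3262.40 total_interest=$262.40
After 4 (deposit($500)): balance=$3762.40 total_interest=$262.40
After 5 (withdraw($200)): balance=$3562.40 total_interest=$262.40
After 6 (withdraw($300)): balance=$3262.40 total_interest=$262.40
After 7 (deposit($500)): balance=$3762.40 total_interest=$262.40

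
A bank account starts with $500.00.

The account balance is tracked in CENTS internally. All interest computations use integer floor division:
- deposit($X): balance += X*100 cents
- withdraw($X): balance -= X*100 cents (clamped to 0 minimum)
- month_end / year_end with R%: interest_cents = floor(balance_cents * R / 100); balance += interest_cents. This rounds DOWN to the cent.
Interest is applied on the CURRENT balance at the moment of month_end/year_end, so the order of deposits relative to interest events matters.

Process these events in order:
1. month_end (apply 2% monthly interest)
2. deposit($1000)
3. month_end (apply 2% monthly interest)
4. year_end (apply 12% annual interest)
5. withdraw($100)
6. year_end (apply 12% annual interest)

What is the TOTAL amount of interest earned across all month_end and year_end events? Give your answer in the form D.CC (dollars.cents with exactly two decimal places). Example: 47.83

Answer: 420.02

Derivation:
After 1 (month_end (apply 2% monthly interest)): balance=$510.00 total_interest=$10.00
After 2 (deposit($1000)): balance=$1510.00 total_interest=$10.00
After 3 (month_end (apply 2% monthly interest)): balance=$1540.20 total_interest=$40.20
After 4 (year_end (apply 12% annual interest)): balance=$1725.02 total_interest=$225.02
After 5 (withdraw($100)): balance=$1625.02 total_interest=$225.02
After 6 (year_end (apply 12% annual interest)): balance=$1820.02 total_interest=$420.02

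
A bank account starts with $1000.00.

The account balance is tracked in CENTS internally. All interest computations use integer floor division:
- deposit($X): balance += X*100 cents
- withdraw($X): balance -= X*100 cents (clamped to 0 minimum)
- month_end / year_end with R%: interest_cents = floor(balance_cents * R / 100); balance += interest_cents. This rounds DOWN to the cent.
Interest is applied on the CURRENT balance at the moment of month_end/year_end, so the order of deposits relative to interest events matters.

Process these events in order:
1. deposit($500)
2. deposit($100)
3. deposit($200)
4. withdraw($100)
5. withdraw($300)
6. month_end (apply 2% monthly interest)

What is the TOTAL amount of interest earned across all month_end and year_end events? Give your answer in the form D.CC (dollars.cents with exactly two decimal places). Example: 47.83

Answer: 28.00

Derivation:
After 1 (deposit($500)): balance=$1500.00 total_interest=$0.00
After 2 (deposit($100)): balance=$1600.00 total_interest=$0.00
After 3 (deposit($200)): balance=$1800.00 total_interest=$0.00
After 4 (withdraw($100)): balance=$1700.00 total_interest=$0.00
After 5 (withdraw($300)): balance=$1400.00 total_interest=$0.00
After 6 (month_end (apply 2% monthly interest)): balance=$1428.00 total_interest=$28.00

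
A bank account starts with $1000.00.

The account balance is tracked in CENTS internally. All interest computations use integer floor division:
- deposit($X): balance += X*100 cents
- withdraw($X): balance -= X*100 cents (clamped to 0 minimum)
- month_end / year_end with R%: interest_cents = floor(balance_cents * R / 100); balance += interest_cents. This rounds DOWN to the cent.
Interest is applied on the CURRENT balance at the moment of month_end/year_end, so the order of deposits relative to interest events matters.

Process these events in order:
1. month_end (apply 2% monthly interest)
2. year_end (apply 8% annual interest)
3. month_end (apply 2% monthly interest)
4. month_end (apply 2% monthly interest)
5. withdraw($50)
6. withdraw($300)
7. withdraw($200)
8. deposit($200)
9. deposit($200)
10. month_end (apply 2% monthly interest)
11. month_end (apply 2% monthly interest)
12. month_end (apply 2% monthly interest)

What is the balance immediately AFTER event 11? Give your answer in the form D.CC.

After 1 (month_end (apply 2% monthly interest)): balance=$1020.00 total_interest=$20.00
After 2 (year_end (apply 8% annual interest)): balance=$1101.60 total_interest=$101.60
After 3 (month_end (apply 2% monthly interest)): balance=$1123.63 total_interest=$123.63
After 4 (month_end (apply 2% monthly interest)): balance=$1146.10 total_interest=$146.10
After 5 (withdraw($50)): balance=$1096.10 total_interest=$146.10
After 6 (withdraw($300)): balance=$796.10 total_interest=$146.10
After 7 (withdraw($200)): balance=$596.10 total_interest=$146.10
After 8 (deposit($200)): balance=$796.10 total_interest=$146.10
After 9 (deposit($200)): balance=$996.10 total_interest=$146.10
After 10 (month_end (apply 2% monthly interest)): balance=$1016.02 total_interest=$166.02
After 11 (month_end (apply 2% monthly interest)): balance=$1036.34 total_interest=$186.34

Answer: 1036.34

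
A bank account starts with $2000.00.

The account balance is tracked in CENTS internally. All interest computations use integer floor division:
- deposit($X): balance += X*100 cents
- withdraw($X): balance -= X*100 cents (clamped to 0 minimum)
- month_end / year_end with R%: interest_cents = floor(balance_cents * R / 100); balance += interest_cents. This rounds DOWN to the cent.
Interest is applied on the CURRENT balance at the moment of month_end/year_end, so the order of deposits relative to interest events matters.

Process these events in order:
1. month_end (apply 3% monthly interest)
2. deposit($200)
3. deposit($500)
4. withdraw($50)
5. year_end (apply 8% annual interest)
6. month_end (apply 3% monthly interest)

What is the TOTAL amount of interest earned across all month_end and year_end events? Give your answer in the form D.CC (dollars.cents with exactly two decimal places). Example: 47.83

Answer: 364.60

Derivation:
After 1 (month_end (apply 3% monthly interest)): balance=$2060.00 total_interest=$60.00
After 2 (deposit($200)): balance=$2260.00 total_interest=$60.00
After 3 (deposit($500)): balance=$2760.00 total_interest=$60.00
After 4 (withdraw($50)): balance=$2710.00 total_interest=$60.00
After 5 (year_end (apply 8% annual interest)): balance=$2926.80 total_interest=$276.80
After 6 (month_end (apply 3% monthly interest)): balance=$3014.60 total_interest=$364.60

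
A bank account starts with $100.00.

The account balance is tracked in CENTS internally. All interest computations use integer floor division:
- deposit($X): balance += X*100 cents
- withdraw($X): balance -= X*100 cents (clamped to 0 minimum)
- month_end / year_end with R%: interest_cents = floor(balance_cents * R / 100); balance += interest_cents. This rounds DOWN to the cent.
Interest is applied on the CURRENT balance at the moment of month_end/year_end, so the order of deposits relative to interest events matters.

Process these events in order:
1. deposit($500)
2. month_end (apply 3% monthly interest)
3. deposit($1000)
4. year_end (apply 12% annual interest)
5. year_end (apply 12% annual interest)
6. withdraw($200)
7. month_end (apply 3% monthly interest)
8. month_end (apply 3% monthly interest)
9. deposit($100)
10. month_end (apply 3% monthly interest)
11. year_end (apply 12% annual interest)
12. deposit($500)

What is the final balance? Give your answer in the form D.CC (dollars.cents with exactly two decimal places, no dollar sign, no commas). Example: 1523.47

Answer: 2854.52

Derivation:
After 1 (deposit($500)): balance=$600.00 total_interest=$0.00
After 2 (month_end (apply 3% monthly interest)): balance=$618.00 total_interest=$18.00
After 3 (deposit($1000)): balance=$1618.00 total_interest=$18.00
After 4 (year_end (apply 12% annual interest)): balance=$1812.16 total_interest=$212.16
After 5 (year_end (apply 12% annual interest)): balance=$2029.61 total_interest=$429.61
After 6 (withdraw($200)): balance=$1829.61 total_interest=$429.61
After 7 (month_end (apply 3% monthly interest)): balance=$1884.49 total_interest=$484.49
After 8 (month_end (apply 3% monthly interest)): balance=$1941.02 total_interest=$541.02
After 9 (deposit($100)): balance=$2041.02 total_interest=$541.02
After 10 (month_end (apply 3% monthly interest)): balance=$2102.25 total_interest=$602.25
After 11 (year_end (apply 12% annual interest)): balance=$2354.52 total_interest=$854.52
After 12 (deposit($500)): balance=$2854.52 total_interest=$854.52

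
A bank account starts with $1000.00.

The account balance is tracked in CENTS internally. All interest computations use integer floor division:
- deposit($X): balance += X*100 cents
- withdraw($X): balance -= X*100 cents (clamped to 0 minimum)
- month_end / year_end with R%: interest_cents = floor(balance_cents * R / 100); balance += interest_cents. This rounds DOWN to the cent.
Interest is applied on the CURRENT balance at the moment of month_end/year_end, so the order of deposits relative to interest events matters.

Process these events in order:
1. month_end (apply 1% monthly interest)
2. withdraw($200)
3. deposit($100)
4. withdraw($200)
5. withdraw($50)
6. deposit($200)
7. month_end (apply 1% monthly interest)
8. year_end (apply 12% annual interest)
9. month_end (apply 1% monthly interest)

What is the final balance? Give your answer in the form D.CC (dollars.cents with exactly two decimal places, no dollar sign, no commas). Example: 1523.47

Answer: 982.55

Derivation:
After 1 (month_end (apply 1% monthly interest)): balance=$1010.00 total_interest=$10.00
After 2 (withdraw($200)): balance=$810.00 total_interest=$10.00
After 3 (deposit($100)): balance=$910.00 total_interest=$10.00
After 4 (withdraw($200)): balance=$710.00 total_interest=$10.00
After 5 (withdraw($50)): balance=$660.00 total_interest=$10.00
After 6 (deposit($200)): balance=$860.00 total_interest=$10.00
After 7 (month_end (apply 1% monthly interest)): balance=$868.60 total_interest=$18.60
After 8 (year_end (apply 12% annual interest)): balance=$972.83 total_interest=$122.83
After 9 (month_end (apply 1% monthly interest)): balance=$982.55 total_interest=$132.55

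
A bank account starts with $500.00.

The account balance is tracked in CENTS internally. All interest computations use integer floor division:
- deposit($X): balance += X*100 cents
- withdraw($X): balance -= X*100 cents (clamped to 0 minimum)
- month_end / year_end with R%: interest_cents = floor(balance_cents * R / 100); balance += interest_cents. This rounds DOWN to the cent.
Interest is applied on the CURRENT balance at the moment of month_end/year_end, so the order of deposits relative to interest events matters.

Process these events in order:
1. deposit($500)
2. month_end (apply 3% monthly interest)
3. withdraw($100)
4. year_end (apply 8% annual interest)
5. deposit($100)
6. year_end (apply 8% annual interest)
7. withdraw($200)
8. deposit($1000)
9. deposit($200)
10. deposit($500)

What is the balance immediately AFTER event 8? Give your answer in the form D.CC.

Answer: 1992.75

Derivation:
After 1 (deposit($500)): balance=$1000.00 total_interest=$0.00
After 2 (month_end (apply 3% monthly interest)): balance=$1030.00 total_interest=$30.00
After 3 (withdraw($100)): balance=$930.00 total_interest=$30.00
After 4 (year_end (apply 8% annual interest)): balance=$1004.40 total_interest=$104.40
After 5 (deposit($100)): balance=$1104.40 total_interest=$104.40
After 6 (year_end (apply 8% annual interest)): balance=$1192.75 total_interest=$192.75
After 7 (withdraw($200)): balance=$992.75 total_interest=$192.75
After 8 (deposit($1000)): balance=$1992.75 total_interest=$192.75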